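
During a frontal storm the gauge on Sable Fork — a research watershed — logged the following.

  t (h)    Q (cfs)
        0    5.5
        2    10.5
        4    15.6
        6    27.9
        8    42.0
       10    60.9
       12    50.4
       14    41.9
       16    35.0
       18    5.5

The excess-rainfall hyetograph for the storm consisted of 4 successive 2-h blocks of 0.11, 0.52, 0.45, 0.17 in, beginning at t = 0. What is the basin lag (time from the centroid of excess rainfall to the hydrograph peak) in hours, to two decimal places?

Centroid of excess rainfall: t_c = Σ P_i·t̄_i / ΣP_i = 4.0880 h (block centres at 1, 3, 5, 7 h).
Hydrograph peak occurs at t = 10 h, so basin lag t_L = 10 − 4.0880 = 5.91 h.

t_L ≈ 5.91 h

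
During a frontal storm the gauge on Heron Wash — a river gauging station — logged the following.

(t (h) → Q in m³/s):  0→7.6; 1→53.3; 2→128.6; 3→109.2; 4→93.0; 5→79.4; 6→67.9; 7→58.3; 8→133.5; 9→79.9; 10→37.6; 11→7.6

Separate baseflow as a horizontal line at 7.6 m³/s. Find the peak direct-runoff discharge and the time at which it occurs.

Q_p = 125.9 m³/s at t = 8 h

Subtracting baseflow gives direct-runoff ordinates: 0.0, 45.7, 121.0, 101.6, 85.4, 71.8, 60.3, 50.7, 125.9, 72.3, 30.0, 0.0 m³/s.
The maximum is 125.9 m³/s, occurring at the reading for t = 8 h.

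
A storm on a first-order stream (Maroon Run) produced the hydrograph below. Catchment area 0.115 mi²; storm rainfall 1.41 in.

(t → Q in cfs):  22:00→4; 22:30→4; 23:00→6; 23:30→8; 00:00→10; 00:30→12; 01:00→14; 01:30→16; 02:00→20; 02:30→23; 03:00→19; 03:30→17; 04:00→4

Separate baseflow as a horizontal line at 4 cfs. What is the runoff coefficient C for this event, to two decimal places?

C ≈ 0.50

ΣQ_DR = 105.0 cfs; V = ΣQ_DR·Δt = 1.890 × 10^5 ft³.
Runoff depth d = V / A = 0.7074 in.
C = d / P = 0.7074 / 1.41 = 0.50.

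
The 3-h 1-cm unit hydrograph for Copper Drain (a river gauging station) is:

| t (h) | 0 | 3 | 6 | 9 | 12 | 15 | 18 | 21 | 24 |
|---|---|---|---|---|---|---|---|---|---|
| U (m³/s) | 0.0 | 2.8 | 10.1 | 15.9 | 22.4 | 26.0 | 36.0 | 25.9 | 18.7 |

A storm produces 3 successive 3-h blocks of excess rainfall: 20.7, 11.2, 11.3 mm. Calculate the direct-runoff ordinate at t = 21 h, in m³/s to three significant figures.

Q ≈ 123 m³/s

By discrete convolution, Q_j = Σ (P_i / 10 mm) · U_{j−i}.
At t = 21 h (j=7): Q = (20.7/10)·25.9 + (11.2/10)·36.0 + (11.3/10)·26.0 = 123 m³/s.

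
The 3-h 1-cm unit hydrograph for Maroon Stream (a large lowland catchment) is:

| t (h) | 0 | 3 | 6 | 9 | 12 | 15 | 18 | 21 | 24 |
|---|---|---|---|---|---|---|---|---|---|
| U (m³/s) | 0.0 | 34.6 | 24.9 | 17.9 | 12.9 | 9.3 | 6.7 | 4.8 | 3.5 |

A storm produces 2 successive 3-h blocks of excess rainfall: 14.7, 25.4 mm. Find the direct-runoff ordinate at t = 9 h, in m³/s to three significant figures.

Q ≈ 89.6 m³/s

By discrete convolution, Q_j = Σ (P_i / 10 mm) · U_{j−i}.
At t = 9 h (j=3): Q = (14.7/10)·17.9 + (25.4/10)·24.9 = 89.6 m³/s.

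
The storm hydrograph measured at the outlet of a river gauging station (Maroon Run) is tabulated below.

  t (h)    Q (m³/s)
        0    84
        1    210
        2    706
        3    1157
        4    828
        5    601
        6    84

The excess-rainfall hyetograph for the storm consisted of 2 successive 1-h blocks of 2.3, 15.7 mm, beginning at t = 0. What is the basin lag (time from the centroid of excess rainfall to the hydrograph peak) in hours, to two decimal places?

Centroid of excess rainfall: t_c = Σ P_i·t̄_i / ΣP_i = 1.3722 h (block centres at 0.5, 1.5 h).
Hydrograph peak occurs at t = 3 h, so basin lag t_L = 3 − 1.3722 = 1.63 h.

t_L ≈ 1.63 h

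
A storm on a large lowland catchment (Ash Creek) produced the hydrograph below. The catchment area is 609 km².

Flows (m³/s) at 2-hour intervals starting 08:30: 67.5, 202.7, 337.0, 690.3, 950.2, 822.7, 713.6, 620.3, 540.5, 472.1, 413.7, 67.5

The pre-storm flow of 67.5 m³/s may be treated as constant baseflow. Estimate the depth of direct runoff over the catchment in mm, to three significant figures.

Direct runoff: 0.0, 135.2, 269.5, 622.8, 882.7, 755.2, 646.1, 552.8, 473.0, 404.6, 346.2, 0.0 m³/s; ΣQ_DR = 5088 m³/s.
V = ΣQ_DR · Δt = 5088 × 7200 s = 3.663 × 10^7 m³.
Over A = 609 km², depth = V / A = 60.2 mm.

d ≈ 60.2 mm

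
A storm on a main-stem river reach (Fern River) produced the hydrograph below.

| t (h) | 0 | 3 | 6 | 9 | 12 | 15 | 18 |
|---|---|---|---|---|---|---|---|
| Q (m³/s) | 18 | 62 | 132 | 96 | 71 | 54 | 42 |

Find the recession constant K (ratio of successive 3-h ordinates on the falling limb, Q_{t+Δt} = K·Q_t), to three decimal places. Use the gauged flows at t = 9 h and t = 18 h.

K ≈ 0.759

Using the recession-limb readings at t = 9 h and t = 18 h: Q falls from 96 to 42 m³/s over 3 intervals.
K = (Q₂/Q₁)^(1/3) = (42/96)^(1/3) = 0.759.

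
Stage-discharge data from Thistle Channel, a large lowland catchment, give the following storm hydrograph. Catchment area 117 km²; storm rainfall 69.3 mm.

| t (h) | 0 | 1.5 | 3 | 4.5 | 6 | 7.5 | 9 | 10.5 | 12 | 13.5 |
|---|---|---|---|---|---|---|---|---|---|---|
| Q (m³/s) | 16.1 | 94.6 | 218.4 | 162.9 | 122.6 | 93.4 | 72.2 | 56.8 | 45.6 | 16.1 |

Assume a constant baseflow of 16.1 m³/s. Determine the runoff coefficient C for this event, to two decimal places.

C ≈ 0.49

ΣQ_DR = 737.7 m³/s; V = ΣQ_DR·Δt = 3.984 × 10^6 m³.
Runoff depth d = V / A = 34.05 mm.
C = d / P = 34.05 / 69.3 = 0.49.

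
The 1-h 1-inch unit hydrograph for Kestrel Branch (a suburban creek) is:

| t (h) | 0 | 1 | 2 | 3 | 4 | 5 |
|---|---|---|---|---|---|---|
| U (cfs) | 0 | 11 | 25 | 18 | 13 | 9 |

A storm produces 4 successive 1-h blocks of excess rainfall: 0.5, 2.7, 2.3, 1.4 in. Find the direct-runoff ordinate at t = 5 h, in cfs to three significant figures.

Q ≈ 116 cfs

By discrete convolution, Q_j = Σ (P_i / 1 in) · U_{j−i}.
At t = 5 h (j=5): Q = (0.5/1)·9 + (2.7/1)·13 + (2.3/1)·18 + (1.4/1)·25 = 116 cfs.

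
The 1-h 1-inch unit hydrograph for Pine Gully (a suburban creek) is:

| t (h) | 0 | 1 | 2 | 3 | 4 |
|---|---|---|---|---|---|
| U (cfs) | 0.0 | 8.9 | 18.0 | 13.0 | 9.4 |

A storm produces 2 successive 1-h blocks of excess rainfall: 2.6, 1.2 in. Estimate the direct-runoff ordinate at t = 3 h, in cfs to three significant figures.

By discrete convolution, Q_j = Σ (P_i / 1 in) · U_{j−i}.
At t = 3 h (j=3): Q = (2.6/1)·13.0 + (1.2/1)·18.0 = 55.4 cfs.

Q ≈ 55.4 cfs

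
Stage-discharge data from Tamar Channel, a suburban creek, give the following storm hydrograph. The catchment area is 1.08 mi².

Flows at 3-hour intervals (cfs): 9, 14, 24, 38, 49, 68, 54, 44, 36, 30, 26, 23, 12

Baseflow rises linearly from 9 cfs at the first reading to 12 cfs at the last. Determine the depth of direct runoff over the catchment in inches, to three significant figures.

d ≈ 1.25 in

Direct runoff: 0.00, 4.75, 14.50, 28.25, 39.00, 57.75, 43.50, 33.25, 25.00, 18.75, 14.50, 11.25, 0.00 cfs; ΣQ_DR = 290.5 cfs.
V = ΣQ_DR · Δt = 290.5 × 10800 s = 3.137 × 10^6 ft³.
Over A = 1.08 mi², depth = V / A = 1.25 in.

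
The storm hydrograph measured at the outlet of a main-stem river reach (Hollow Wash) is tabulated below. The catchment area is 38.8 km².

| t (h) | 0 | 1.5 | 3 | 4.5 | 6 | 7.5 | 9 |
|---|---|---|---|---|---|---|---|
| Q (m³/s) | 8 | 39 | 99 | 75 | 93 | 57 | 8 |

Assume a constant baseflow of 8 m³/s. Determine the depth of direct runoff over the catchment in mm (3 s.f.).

d ≈ 45.0 mm

Direct runoff: 0.0, 31.0, 91.0, 67.0, 85.0, 49.0, 0.0 m³/s; ΣQ_DR = 323.0 m³/s.
V = ΣQ_DR · Δt = 323.0 × 5400 s = 1.744 × 10^6 m³.
Over A = 38.8 km², depth = V / A = 45.0 mm.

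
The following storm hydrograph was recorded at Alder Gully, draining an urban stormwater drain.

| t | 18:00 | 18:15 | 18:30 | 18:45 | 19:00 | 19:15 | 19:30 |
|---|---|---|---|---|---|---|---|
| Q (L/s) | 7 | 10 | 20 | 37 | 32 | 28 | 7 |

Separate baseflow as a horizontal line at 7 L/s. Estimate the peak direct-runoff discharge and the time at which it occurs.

Q_p = 30.0 L/s at t = 18:45

Subtracting baseflow gives direct-runoff ordinates: 0.0, 3.0, 13.0, 30.0, 25.0, 21.0, 0.0 L/s.
The maximum is 30.0 L/s, occurring at the reading for t = 18:45.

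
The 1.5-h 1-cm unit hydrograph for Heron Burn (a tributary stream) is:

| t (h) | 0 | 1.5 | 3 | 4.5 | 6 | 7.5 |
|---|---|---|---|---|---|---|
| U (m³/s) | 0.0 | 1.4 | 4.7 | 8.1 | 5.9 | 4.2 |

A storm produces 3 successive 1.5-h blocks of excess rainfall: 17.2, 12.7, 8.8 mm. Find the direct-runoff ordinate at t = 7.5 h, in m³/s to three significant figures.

By discrete convolution, Q_j = Σ (P_i / 10 mm) · U_{j−i}.
At t = 7.5 h (j=5): Q = (17.2/10)·4.2 + (12.7/10)·5.9 + (8.8/10)·8.1 = 21.8 m³/s.

Q ≈ 21.8 m³/s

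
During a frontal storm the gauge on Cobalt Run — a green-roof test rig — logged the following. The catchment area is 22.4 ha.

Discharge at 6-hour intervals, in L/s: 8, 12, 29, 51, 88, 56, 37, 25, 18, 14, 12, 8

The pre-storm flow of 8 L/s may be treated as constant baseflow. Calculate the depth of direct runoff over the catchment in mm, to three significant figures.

Direct runoff: 0.0, 4.0, 21.0, 43.0, 80.0, 48.0, 29.0, 17.0, 10.0, 6.0, 4.0, 0.0 L/s; ΣQ_DR = 262.0 L/s.
V = ΣQ_DR · Δt = 262.0 × 21600 s = 5.659 × 10^6 L.
Over A = 22.4 ha, depth = V / A = 25.3 mm.

d ≈ 25.3 mm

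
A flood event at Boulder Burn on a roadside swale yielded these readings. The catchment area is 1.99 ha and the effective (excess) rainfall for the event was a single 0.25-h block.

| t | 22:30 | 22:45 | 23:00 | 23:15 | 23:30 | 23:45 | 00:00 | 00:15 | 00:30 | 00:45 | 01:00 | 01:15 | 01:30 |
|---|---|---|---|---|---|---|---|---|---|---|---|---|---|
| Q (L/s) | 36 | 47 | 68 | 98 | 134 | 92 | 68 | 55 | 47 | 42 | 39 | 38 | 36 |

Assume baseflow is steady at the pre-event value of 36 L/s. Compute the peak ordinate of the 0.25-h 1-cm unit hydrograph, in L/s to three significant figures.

Direct runoff: 0.0, 11.0, 32.0, 62.0, 98.0, 56.0, 32.0, 19.0, 11.0, 6.0, 3.0, 2.0, 0.0 L/s; ΣQ_DR = 332.0 L/s, peak = 98.0 L/s.
Runoff depth d = ΣQ_DR·Δt / A = 332.0 × 900 / (1.99 ha) = 15.02 mm.
The 1-cm UH is the DRH scaled by (10 mm)/d, so U_p = 98.0 × 10/15.02 = 65.3 L/s.

U_p ≈ 65.3 L/s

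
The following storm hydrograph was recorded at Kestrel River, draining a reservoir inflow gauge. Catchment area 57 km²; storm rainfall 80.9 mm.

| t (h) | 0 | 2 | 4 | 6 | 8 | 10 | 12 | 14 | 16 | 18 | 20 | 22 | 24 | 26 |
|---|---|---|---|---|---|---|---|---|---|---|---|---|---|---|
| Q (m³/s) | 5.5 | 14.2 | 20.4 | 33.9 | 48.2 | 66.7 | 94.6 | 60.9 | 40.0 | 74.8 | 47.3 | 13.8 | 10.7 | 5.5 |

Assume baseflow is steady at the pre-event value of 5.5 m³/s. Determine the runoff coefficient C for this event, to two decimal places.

ΣQ_DR = 459.5 m³/s; V = ΣQ_DR·Δt = 3.308 × 10^6 m³.
Runoff depth d = V / A = 58.04 mm.
C = d / P = 58.04 / 80.9 = 0.72.

C ≈ 0.72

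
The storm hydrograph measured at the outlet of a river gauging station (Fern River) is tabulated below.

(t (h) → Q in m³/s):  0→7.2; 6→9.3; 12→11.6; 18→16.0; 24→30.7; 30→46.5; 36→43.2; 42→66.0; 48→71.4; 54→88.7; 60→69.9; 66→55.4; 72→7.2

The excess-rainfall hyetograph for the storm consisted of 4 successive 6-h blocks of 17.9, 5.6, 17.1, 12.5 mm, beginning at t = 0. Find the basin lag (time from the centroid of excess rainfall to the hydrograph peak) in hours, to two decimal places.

t_L ≈ 42.27 h

Centroid of excess rainfall: t_c = Σ P_i·t̄_i / ΣP_i = 11.7345 h (block centres at 3, 9, 15, 21 h).
Hydrograph peak occurs at t = 54 h, so basin lag t_L = 54 − 11.7345 = 42.27 h.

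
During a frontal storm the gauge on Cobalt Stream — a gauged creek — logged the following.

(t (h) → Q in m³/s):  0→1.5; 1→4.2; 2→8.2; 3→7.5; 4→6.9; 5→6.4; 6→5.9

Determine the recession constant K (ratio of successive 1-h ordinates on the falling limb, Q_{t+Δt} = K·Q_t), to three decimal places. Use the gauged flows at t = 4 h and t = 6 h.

Using the recession-limb readings at t = 4 h and t = 6 h: Q falls from 6.9 to 5.9 m³/s over 2 intervals.
K = (Q₂/Q₁)^(1/2) = (5.9/6.9)^(1/2) = 0.925.

K ≈ 0.925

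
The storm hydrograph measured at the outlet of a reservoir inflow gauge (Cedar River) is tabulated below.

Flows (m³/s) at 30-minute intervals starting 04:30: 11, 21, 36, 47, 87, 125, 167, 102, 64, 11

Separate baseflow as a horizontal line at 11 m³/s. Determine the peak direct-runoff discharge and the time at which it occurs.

Q_p = 156.0 m³/s at t = 07:30

Subtracting baseflow gives direct-runoff ordinates: 0.0, 10.0, 25.0, 36.0, 76.0, 114.0, 156.0, 91.0, 53.0, 0.0 m³/s.
The maximum is 156.0 m³/s, occurring at the reading for t = 07:30.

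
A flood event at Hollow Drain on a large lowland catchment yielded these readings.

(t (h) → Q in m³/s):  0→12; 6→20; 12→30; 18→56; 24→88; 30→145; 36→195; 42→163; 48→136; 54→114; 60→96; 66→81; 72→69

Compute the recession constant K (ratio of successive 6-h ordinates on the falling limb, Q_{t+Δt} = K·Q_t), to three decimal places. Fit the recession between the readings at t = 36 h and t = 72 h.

K ≈ 0.841

Using the recession-limb readings at t = 36 h and t = 72 h: Q falls from 195 to 69 m³/s over 6 intervals.
K = (Q₂/Q₁)^(1/6) = (69/195)^(1/6) = 0.841.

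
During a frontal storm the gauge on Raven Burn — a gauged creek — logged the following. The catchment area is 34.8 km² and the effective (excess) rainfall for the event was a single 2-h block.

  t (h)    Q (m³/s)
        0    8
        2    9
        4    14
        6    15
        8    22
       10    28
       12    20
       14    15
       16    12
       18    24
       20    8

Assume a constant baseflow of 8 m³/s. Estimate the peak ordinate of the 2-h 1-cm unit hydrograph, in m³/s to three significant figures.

U_p ≈ 11.1 m³/s

Direct runoff: 0.0, 1.0, 6.0, 7.0, 14.0, 20.0, 12.0, 7.0, 4.0, 16.0, 0.0 m³/s; ΣQ_DR = 87.00 m³/s, peak = 20.0 m³/s.
Runoff depth d = ΣQ_DR·Δt / A = 87.00 × 7200 / (34.8 km²) = 18.00 mm.
The 1-cm UH is the DRH scaled by (10 mm)/d, so U_p = 20.0 × 10/18.00 = 11.1 m³/s.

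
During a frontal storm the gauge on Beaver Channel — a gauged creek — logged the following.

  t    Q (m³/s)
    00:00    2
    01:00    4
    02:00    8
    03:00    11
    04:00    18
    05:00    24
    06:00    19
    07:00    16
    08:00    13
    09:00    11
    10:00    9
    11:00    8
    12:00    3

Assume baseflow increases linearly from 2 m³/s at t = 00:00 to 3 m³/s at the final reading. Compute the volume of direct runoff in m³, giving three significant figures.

V ≈ 4.09 × 10^5 m³

Direct-runoff ordinates (Q − Q_b): 0.00, 1.92, 5.83, 8.75, 15.67, 21.58, 16.50, 13.42, 10.33, 8.25, 6.17, 5.08, 0.00 m³/s.
ΣQ_DR = 113.5 m³/s.
With Δt = 1 h = 3600 s, V = ΣQ_DR · Δt = 113.5 × 3600 = 4.09 × 10^5 m³.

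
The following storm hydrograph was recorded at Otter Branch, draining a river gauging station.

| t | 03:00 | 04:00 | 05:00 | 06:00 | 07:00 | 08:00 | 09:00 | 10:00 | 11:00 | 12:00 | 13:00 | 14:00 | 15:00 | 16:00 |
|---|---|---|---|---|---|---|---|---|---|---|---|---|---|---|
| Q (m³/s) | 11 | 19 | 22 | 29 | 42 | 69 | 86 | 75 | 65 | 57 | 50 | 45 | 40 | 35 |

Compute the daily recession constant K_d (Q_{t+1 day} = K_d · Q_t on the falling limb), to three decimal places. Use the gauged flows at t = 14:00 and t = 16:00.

K_d ≈ 0.049

Between t = 14:00 and t = 16:00 the flow falls from 45 to 35 m³/s over 2×1 h = 2 h.
Per-interval ratio K = (35/45)^(1/2) = 0.8819; K_d = K^(24/1) = 0.049.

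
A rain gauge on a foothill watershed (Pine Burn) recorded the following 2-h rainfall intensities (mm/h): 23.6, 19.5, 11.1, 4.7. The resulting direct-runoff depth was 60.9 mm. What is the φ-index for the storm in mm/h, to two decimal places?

φ ≈ 7.92 mm/h

Only the 3 blocks with intensity above φ contribute runoff: 23.6, 19.5, 11.1 mm/h.
Σ(I−φ)·Δt = d  ⇒  (23.6+19.5+11.1 − 3φ)·2 = 60.9
φ = (54.20 − 60.9/2) / 3 = 7.92 mm/h.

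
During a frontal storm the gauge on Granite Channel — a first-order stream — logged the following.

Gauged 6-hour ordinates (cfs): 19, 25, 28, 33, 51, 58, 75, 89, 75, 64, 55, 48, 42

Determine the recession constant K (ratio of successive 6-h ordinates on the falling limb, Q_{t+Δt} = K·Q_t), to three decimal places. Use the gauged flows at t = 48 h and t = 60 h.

Using the recession-limb readings at t = 48 h and t = 60 h: Q falls from 75 to 55 cfs over 2 intervals.
K = (Q₂/Q₁)^(1/2) = (55/75)^(1/2) = 0.856.

K ≈ 0.856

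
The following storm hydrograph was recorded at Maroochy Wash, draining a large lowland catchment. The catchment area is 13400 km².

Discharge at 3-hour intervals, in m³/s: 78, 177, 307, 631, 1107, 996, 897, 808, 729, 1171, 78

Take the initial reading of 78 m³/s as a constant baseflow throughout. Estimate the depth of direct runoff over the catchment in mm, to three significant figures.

d ≈ 4.93 mm

Direct runoff: 0.0, 99.0, 229.0, 553.0, 1029.0, 918.0, 819.0, 730.0, 651.0, 1093.0, 0.0 m³/s; ΣQ_DR = 6121 m³/s.
V = ΣQ_DR · Δt = 6121 × 10800 s = 6.611 × 10^7 m³.
Over A = 13400 km², depth = V / A = 4.93 mm.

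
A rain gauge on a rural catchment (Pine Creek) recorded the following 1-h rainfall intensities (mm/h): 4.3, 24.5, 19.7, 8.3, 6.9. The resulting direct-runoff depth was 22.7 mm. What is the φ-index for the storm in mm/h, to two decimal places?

φ ≈ 10.75 mm/h

Only the 2 blocks with intensity above φ contribute runoff: 24.5, 19.7 mm/h.
Σ(I−φ)·Δt = d  ⇒  (24.5+19.7 − 2φ)·1 = 22.7
φ = (44.20 − 22.7/1) / 2 = 10.75 mm/h.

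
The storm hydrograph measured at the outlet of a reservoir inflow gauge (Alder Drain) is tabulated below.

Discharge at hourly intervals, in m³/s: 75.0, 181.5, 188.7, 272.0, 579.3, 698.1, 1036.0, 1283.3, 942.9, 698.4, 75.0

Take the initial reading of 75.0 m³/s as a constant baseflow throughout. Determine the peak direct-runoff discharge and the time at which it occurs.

Q_p = 1208.3 m³/s at t = 7 h

Subtracting baseflow gives direct-runoff ordinates: 0.0, 106.5, 113.7, 197.0, 504.3, 623.1, 961.0, 1208.3, 867.9, 623.4, 0.0 m³/s.
The maximum is 1208.3 m³/s, occurring at the reading for t = 7 h.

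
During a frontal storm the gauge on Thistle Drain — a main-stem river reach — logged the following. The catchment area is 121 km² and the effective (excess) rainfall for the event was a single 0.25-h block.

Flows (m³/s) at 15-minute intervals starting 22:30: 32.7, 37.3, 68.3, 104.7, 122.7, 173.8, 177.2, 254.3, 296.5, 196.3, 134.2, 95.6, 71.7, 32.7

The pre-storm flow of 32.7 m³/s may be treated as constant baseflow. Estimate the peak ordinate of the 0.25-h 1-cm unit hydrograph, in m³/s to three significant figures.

U_p ≈ 265 m³/s

Direct runoff: 0.0, 4.6, 35.6, 72.0, 90.0, 141.1, 144.5, 221.6, 263.8, 163.6, 101.5, 62.9, 39.0, 0.0 m³/s; ΣQ_DR = 1340 m³/s, peak = 263.8 m³/s.
Runoff depth d = ΣQ_DR·Δt / A = 1340 × 900 / (121 km²) = 9.968 mm.
The 1-cm UH is the DRH scaled by (10 mm)/d, so U_p = 263.8 × 10/9.968 = 265 m³/s.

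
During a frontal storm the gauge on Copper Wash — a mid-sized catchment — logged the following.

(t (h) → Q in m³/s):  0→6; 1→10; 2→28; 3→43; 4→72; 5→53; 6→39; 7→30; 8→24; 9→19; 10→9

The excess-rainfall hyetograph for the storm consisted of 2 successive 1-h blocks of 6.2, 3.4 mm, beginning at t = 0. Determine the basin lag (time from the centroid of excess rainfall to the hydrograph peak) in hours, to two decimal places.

Centroid of excess rainfall: t_c = Σ P_i·t̄_i / ΣP_i = 0.8542 h (block centres at 0.5, 1.5 h).
Hydrograph peak occurs at t = 4 h, so basin lag t_L = 4 − 0.8542 = 3.15 h.

t_L ≈ 3.15 h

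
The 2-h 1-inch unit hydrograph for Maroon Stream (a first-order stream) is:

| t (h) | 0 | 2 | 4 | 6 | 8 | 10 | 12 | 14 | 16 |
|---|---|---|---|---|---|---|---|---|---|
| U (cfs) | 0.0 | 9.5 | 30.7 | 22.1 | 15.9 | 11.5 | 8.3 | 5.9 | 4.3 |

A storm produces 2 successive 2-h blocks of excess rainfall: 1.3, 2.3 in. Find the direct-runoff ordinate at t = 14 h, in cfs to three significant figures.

By discrete convolution, Q_j = Σ (P_i / 1 in) · U_{j−i}.
At t = 14 h (j=7): Q = (1.3/1)·5.9 + (2.3/1)·8.3 = 26.8 cfs.

Q ≈ 26.8 cfs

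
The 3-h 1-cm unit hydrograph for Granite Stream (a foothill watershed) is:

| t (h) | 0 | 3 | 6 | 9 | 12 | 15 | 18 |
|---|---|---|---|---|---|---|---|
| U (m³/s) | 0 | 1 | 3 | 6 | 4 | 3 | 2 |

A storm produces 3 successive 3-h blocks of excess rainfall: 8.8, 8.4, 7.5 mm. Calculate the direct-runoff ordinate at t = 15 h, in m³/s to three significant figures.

Q ≈ 10.5 m³/s

By discrete convolution, Q_j = Σ (P_i / 10 mm) · U_{j−i}.
At t = 15 h (j=5): Q = (8.8/10)·3 + (8.4/10)·4 + (7.5/10)·6 = 10.5 m³/s.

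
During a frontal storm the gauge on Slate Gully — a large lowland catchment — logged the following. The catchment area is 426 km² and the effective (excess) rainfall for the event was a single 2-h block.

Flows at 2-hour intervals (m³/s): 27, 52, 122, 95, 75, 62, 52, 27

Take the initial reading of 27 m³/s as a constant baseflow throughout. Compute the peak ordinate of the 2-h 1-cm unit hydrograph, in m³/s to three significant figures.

Direct runoff: 0.0, 25.0, 95.0, 68.0, 48.0, 35.0, 25.0, 0.0 m³/s; ΣQ_DR = 296.0 m³/s, peak = 95.0 m³/s.
Runoff depth d = ΣQ_DR·Δt / A = 296.0 × 7200 / (426 km²) = 5.003 mm.
The 1-cm UH is the DRH scaled by (10 mm)/d, so U_p = 95.0 × 10/5.003 = 190 m³/s.

U_p ≈ 190 m³/s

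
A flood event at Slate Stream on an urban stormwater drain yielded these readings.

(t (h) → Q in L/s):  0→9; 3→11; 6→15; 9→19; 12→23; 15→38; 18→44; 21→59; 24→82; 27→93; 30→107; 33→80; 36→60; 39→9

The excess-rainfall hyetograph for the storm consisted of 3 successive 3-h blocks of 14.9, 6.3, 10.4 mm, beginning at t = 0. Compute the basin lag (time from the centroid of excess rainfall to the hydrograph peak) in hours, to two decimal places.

t_L ≈ 25.93 h

Centroid of excess rainfall: t_c = Σ P_i·t̄_i / ΣP_i = 4.0728 h (block centres at 1.5, 4.5, 7.5 h).
Hydrograph peak occurs at t = 30 h, so basin lag t_L = 30 − 4.0728 = 25.93 h.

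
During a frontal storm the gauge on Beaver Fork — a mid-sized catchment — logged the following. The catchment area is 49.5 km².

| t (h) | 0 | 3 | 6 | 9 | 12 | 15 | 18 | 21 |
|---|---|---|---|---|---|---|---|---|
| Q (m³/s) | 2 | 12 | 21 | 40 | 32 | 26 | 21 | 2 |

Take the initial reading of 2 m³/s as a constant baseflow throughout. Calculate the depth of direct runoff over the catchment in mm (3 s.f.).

Direct runoff: 0.0, 10.0, 19.0, 38.0, 30.0, 24.0, 19.0, 0.0 m³/s; ΣQ_DR = 140.0 m³/s.
V = ΣQ_DR · Δt = 140.0 × 10800 s = 1.512 × 10^6 m³.
Over A = 49.5 km², depth = V / A = 30.5 mm.

d ≈ 30.5 mm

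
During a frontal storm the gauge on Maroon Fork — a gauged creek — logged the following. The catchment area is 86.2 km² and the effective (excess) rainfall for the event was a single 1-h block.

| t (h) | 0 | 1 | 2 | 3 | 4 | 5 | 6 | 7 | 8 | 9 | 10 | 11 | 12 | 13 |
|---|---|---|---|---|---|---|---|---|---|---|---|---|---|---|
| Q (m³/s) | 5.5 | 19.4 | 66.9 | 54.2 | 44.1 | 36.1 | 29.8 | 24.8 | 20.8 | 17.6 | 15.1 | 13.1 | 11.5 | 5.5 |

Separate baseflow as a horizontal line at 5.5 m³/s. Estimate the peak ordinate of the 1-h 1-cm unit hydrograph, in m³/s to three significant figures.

U_p ≈ 51.2 m³/s

Direct runoff: 0.0, 13.9, 61.4, 48.7, 38.6, 30.6, 24.3, 19.3, 15.3, 12.1, 9.6, 7.6, 6.0, 0.0 m³/s; ΣQ_DR = 287.4 m³/s, peak = 61.4 m³/s.
Runoff depth d = ΣQ_DR·Δt / A = 287.4 × 3600 / (86.2 km²) = 12.00 mm.
The 1-cm UH is the DRH scaled by (10 mm)/d, so U_p = 61.4 × 10/12.00 = 51.2 m³/s.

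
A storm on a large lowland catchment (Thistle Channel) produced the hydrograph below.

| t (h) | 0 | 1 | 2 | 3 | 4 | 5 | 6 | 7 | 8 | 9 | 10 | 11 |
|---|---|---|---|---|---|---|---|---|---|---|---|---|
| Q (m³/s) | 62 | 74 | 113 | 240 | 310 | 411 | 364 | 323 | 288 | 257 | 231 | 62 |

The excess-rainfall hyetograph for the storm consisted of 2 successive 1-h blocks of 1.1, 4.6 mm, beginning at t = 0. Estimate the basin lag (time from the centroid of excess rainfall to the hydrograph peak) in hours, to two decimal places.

t_L ≈ 3.69 h

Centroid of excess rainfall: t_c = Σ P_i·t̄_i / ΣP_i = 1.3070 h (block centres at 0.5, 1.5 h).
Hydrograph peak occurs at t = 5 h, so basin lag t_L = 5 − 1.3070 = 3.69 h.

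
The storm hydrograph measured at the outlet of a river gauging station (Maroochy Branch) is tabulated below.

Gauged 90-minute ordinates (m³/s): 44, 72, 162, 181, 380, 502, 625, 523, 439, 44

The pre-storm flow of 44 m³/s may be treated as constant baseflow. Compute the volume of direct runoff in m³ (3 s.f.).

Direct-runoff ordinates (Q − Q_b): 0.0, 28.0, 118.0, 137.0, 336.0, 458.0, 581.0, 479.0, 395.0, 0.0 m³/s.
ΣQ_DR = 2532 m³/s.
With Δt = 1.5 h = 5400 s, V = ΣQ_DR · Δt = 2532 × 5400 = 1.37 × 10^7 m³.

V ≈ 1.37 × 10^7 m³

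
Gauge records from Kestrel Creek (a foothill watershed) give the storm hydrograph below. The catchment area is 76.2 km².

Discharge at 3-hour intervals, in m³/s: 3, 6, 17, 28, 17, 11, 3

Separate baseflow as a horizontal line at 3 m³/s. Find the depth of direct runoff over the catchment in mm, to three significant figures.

Direct runoff: 0.0, 3.0, 14.0, 25.0, 14.0, 8.0, 0.0 m³/s; ΣQ_DR = 64.00 m³/s.
V = ΣQ_DR · Δt = 64.00 × 10800 s = 6.912 × 10^5 m³.
Over A = 76.2 km², depth = V / A = 9.07 mm.

d ≈ 9.07 mm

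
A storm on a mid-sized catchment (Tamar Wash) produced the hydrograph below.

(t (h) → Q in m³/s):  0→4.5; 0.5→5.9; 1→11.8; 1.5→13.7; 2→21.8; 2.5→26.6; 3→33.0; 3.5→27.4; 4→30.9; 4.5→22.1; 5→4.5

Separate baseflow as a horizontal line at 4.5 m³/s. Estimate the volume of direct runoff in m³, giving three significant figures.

Direct-runoff ordinates (Q − Q_b): 0.0, 1.4, 7.3, 9.2, 17.3, 22.1, 28.5, 22.9, 26.4, 17.6, 0.0 m³/s.
ΣQ_DR = 152.7 m³/s.
With Δt = 0.5 h = 1800 s, V = ΣQ_DR · Δt = 152.7 × 1800 = 2.75 × 10^5 m³.

V ≈ 2.75 × 10^5 m³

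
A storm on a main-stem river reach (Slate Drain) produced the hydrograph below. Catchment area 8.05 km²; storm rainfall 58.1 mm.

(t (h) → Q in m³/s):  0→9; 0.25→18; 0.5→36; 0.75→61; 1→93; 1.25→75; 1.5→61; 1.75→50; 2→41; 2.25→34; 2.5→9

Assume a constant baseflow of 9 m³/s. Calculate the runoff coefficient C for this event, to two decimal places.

ΣQ_DR = 388.0 m³/s; V = ΣQ_DR·Δt = 3.492 × 10^5 m³.
Runoff depth d = V / A = 43.38 mm.
C = d / P = 43.38 / 58.1 = 0.75.

C ≈ 0.75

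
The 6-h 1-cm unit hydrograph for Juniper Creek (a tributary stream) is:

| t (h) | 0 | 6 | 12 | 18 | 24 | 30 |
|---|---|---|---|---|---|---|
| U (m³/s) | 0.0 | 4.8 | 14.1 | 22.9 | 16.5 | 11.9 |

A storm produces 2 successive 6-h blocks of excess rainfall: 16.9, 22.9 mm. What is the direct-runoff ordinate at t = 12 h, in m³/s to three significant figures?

Q ≈ 34.8 m³/s

By discrete convolution, Q_j = Σ (P_i / 10 mm) · U_{j−i}.
At t = 12 h (j=2): Q = (16.9/10)·14.1 + (22.9/10)·4.8 = 34.8 m³/s.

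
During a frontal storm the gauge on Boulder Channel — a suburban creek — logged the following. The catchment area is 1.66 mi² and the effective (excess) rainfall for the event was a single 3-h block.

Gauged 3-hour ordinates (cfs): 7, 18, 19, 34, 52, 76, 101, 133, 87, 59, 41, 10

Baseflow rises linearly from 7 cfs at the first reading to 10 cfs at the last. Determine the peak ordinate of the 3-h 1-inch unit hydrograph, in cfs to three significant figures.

U_p ≈ 82.8 cfs

Direct runoff: 0.00, 10.73, 11.45, 26.18, 43.91, 67.64, 92.36, 124.09, 77.82, 49.55, 31.27, 0.00 cfs; ΣQ_DR = 535.0 cfs, peak = 124.09 cfs.
Runoff depth d = ΣQ_DR·Δt / A = 535.0 × 10800 / (1.66 mi²) = 1.498 in.
The 1-inch UH is the DRH scaled by (1 in)/d, so U_p = 124.09 × 1/1.498 = 82.8 cfs.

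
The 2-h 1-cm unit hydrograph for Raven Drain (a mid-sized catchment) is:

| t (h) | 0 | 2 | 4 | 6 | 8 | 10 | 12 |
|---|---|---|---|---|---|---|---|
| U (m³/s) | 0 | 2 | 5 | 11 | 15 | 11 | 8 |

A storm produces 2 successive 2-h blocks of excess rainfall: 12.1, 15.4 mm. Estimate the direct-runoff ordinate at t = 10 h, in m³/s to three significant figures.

By discrete convolution, Q_j = Σ (P_i / 10 mm) · U_{j−i}.
At t = 10 h (j=5): Q = (12.1/10)·11 + (15.4/10)·15 = 36.4 m³/s.

Q ≈ 36.4 m³/s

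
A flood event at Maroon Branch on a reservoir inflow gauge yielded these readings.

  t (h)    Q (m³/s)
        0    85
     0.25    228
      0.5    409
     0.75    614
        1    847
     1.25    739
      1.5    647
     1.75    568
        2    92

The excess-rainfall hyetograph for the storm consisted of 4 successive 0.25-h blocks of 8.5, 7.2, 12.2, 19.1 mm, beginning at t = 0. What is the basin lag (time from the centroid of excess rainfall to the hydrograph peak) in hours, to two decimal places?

t_L ≈ 0.40 h

Centroid of excess rainfall: t_c = Σ P_i·t̄_i / ΣP_i = 0.5979 h (block centres at 0.125, 0.375, 0.625, 0.875 h).
Hydrograph peak occurs at t = 1 h, so basin lag t_L = 1 − 0.5979 = 0.40 h.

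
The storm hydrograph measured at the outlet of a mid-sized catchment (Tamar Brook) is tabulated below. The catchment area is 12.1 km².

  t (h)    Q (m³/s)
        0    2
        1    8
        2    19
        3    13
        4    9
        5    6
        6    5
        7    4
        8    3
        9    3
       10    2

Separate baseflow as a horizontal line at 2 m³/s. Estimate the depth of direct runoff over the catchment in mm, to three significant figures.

Direct runoff: 0.0, 6.0, 17.0, 11.0, 7.0, 4.0, 3.0, 2.0, 1.0, 1.0, 0.0 m³/s; ΣQ_DR = 52.00 m³/s.
V = ΣQ_DR · Δt = 52.00 × 3600 s = 1.872 × 10^5 m³.
Over A = 12.1 km², depth = V / A = 15.5 mm.

d ≈ 15.5 mm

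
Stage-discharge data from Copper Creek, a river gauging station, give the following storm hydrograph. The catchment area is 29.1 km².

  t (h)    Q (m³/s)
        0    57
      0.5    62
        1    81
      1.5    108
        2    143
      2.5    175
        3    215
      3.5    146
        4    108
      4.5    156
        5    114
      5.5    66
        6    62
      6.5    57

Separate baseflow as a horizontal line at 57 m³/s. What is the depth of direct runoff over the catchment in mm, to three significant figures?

Direct runoff: 0.0, 5.0, 24.0, 51.0, 86.0, 118.0, 158.0, 89.0, 51.0, 99.0, 57.0, 9.0, 5.0, 0.0 m³/s; ΣQ_DR = 752.0 m³/s.
V = ΣQ_DR · Δt = 752.0 × 1800 s = 1.354 × 10^6 m³.
Over A = 29.1 km², depth = V / A = 46.5 mm.

d ≈ 46.5 mm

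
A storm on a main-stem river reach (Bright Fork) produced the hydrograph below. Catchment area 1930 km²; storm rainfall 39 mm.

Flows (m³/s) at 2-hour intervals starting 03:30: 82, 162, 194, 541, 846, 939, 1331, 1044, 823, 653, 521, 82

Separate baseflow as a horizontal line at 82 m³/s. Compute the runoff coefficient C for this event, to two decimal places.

C ≈ 0.60

ΣQ_DR = 6234 m³/s; V = ΣQ_DR·Δt = 4.488 × 10^7 m³.
Runoff depth d = V / A = 23.26 mm.
C = d / P = 23.26 / 39 = 0.60.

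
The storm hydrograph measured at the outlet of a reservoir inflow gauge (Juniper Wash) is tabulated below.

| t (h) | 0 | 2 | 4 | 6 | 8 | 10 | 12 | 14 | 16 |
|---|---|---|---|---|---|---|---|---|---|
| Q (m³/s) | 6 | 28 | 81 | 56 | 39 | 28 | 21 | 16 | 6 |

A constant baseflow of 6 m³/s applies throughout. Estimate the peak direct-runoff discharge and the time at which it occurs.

Q_p = 75.0 m³/s at t = 4 h

Subtracting baseflow gives direct-runoff ordinates: 0.0, 22.0, 75.0, 50.0, 33.0, 22.0, 15.0, 10.0, 0.0 m³/s.
The maximum is 75.0 m³/s, occurring at the reading for t = 4 h.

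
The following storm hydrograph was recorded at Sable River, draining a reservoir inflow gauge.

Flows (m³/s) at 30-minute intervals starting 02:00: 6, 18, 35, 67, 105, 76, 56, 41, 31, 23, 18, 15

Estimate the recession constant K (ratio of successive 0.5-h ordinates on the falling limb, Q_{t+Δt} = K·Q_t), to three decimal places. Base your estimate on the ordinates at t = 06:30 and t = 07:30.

K ≈ 0.808

Using the recession-limb readings at t = 06:30 and t = 07:30: Q falls from 23 to 15 m³/s over 2 intervals.
K = (Q₂/Q₁)^(1/2) = (15/23)^(1/2) = 0.808.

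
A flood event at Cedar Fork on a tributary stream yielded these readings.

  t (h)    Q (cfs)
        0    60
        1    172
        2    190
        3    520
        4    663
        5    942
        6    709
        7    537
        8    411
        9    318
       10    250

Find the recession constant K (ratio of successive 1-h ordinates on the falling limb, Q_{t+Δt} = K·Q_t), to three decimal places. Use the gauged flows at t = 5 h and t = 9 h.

K ≈ 0.762

Using the recession-limb readings at t = 5 h and t = 9 h: Q falls from 942 to 318 cfs over 4 intervals.
K = (Q₂/Q₁)^(1/4) = (318/942)^(1/4) = 0.762.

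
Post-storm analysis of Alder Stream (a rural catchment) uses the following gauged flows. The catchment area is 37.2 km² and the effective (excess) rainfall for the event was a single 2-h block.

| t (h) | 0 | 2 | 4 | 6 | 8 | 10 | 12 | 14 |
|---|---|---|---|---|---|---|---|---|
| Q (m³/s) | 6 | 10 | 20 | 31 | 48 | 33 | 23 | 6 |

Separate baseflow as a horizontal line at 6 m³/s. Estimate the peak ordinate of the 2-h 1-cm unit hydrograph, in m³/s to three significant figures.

U_p ≈ 16.8 m³/s

Direct runoff: 0.0, 4.0, 14.0, 25.0, 42.0, 27.0, 17.0, 0.0 m³/s; ΣQ_DR = 129.0 m³/s, peak = 42.0 m³/s.
Runoff depth d = ΣQ_DR·Δt / A = 129.0 × 7200 / (37.2 km²) = 24.97 mm.
The 1-cm UH is the DRH scaled by (10 mm)/d, so U_p = 42.0 × 10/24.97 = 16.8 m³/s.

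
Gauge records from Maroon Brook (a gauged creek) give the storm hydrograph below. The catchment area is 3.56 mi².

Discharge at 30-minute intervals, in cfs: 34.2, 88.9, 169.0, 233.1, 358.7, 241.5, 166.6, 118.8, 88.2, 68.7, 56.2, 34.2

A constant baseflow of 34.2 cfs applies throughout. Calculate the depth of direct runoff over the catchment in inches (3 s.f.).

Direct runoff: 0.0, 54.7, 134.8, 198.9, 324.5, 207.3, 132.4, 84.6, 54.0, 34.5, 22.0, 0.0 cfs; ΣQ_DR = 1248 cfs.
V = ΣQ_DR · Δt = 1248 × 1800 s = 2.246 × 10^6 ft³.
Over A = 3.56 mi², depth = V / A = 0.272 in.

d ≈ 0.272 in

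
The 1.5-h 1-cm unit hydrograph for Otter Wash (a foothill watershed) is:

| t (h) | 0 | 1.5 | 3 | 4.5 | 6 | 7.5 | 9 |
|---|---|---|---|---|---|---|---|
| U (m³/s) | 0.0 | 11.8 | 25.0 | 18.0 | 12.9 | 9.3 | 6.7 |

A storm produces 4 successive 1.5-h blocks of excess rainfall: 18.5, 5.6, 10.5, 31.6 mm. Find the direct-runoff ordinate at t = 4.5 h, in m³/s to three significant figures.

Q ≈ 59.7 m³/s

By discrete convolution, Q_j = Σ (P_i / 10 mm) · U_{j−i}.
At t = 4.5 h (j=3): Q = (18.5/10)·18.0 + (5.6/10)·25.0 + (10.5/10)·11.8 + (31.6/10)·0.0 = 59.7 m³/s.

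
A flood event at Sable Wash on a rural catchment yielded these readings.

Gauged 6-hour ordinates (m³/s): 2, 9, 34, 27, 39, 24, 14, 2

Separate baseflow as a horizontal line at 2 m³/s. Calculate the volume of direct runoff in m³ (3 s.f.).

Direct-runoff ordinates (Q − Q_b): 0.0, 7.0, 32.0, 25.0, 37.0, 22.0, 12.0, 0.0 m³/s.
ΣQ_DR = 135.0 m³/s.
With Δt = 6 h = 21600 s, V = ΣQ_DR · Δt = 135.0 × 21600 = 2.92 × 10^6 m³.

V ≈ 2.92 × 10^6 m³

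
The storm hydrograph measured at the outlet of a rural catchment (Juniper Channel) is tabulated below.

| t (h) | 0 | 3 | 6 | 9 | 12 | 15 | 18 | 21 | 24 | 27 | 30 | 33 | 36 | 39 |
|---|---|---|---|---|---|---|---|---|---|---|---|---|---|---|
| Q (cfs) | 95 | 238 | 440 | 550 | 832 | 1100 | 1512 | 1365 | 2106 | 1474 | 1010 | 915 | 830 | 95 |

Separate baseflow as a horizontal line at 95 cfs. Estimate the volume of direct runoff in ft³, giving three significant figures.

V ≈ 1.21 × 10^8 ft³

Direct-runoff ordinates (Q − Q_b): 0.0, 143.0, 345.0, 455.0, 737.0, 1005.0, 1417.0, 1270.0, 2011.0, 1379.0, 915.0, 820.0, 735.0, 0.0 cfs.
ΣQ_DR = 11230 cfs.
With Δt = 3 h = 10800 s, V = ΣQ_DR · Δt = 11230 × 10800 = 1.21 × 10^8 ft³.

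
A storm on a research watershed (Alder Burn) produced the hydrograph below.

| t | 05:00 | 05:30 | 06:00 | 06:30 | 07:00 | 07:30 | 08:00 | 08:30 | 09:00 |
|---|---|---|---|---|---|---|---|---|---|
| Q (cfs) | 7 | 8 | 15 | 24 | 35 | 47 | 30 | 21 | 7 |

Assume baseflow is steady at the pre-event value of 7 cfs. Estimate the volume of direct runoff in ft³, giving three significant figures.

V ≈ 2.36 × 10^5 ft³

Direct-runoff ordinates (Q − Q_b): 0.0, 1.0, 8.0, 17.0, 28.0, 40.0, 23.0, 14.0, 0.0 cfs.
ΣQ_DR = 131.0 cfs.
With Δt = 0.5 h = 1800 s, V = ΣQ_DR · Δt = 131.0 × 1800 = 2.36 × 10^5 ft³.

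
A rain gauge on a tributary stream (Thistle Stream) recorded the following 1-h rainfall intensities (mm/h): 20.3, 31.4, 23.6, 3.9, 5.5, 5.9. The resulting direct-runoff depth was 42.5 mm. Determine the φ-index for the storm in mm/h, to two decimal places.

φ ≈ 10.93 mm/h

Only the 3 blocks with intensity above φ contribute runoff: 20.3, 31.4, 23.6 mm/h.
Σ(I−φ)·Δt = d  ⇒  (20.3+31.4+23.6 − 3φ)·1 = 42.5
φ = (75.30 − 42.5/1) / 3 = 10.93 mm/h.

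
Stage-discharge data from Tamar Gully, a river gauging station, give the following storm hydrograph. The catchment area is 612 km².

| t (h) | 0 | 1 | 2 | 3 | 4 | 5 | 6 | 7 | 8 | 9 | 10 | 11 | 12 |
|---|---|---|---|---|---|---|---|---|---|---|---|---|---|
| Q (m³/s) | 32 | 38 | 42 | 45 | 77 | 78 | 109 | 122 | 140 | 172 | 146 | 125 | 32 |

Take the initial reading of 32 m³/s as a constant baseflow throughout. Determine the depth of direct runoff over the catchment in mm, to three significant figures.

d ≈ 4.36 mm

Direct runoff: 0.0, 6.0, 10.0, 13.0, 45.0, 46.0, 77.0, 90.0, 108.0, 140.0, 114.0, 93.0, 0.0 m³/s; ΣQ_DR = 742.0 m³/s.
V = ΣQ_DR · Δt = 742.0 × 3600 s = 2.671 × 10^6 m³.
Over A = 612 km², depth = V / A = 4.36 mm.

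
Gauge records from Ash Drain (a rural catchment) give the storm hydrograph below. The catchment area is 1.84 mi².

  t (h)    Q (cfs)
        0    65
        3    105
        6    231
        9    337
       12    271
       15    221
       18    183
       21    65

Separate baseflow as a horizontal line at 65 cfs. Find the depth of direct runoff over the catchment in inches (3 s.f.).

Direct runoff: 0.0, 40.0, 166.0, 272.0, 206.0, 156.0, 118.0, 0.0 cfs; ΣQ_DR = 958.0 cfs.
V = ΣQ_DR · Δt = 958.0 × 10800 s = 1.035 × 10^7 ft³.
Over A = 1.84 mi², depth = V / A = 2.42 in.

d ≈ 2.42 in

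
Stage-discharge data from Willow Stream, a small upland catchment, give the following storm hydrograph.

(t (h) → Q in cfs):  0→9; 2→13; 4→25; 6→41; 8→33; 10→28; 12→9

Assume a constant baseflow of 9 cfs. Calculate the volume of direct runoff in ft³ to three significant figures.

Direct-runoff ordinates (Q − Q_b): 0.0, 4.0, 16.0, 32.0, 24.0, 19.0, 0.0 cfs.
ΣQ_DR = 95.00 cfs.
With Δt = 2 h = 7200 s, V = ΣQ_DR · Δt = 95.00 × 7200 = 6.84 × 10^5 ft³.

V ≈ 6.84 × 10^5 ft³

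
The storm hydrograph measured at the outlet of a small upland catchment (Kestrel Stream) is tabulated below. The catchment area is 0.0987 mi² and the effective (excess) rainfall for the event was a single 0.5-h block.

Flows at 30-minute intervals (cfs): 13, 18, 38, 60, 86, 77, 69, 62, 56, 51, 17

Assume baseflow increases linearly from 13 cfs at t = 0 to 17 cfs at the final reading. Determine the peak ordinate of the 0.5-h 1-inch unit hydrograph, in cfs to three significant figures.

Direct runoff: 0.00, 4.60, 24.20, 45.80, 71.40, 62.00, 53.60, 46.20, 39.80, 34.40, 0.00 cfs; ΣQ_DR = 382.0 cfs, peak = 71.40 cfs.
Runoff depth d = ΣQ_DR·Δt / A = 382.0 × 1800 / (0.0987 mi²) = 2.999 in.
The 1-inch UH is the DRH scaled by (1 in)/d, so U_p = 71.40 × 1/2.999 = 23.8 cfs.

U_p ≈ 23.8 cfs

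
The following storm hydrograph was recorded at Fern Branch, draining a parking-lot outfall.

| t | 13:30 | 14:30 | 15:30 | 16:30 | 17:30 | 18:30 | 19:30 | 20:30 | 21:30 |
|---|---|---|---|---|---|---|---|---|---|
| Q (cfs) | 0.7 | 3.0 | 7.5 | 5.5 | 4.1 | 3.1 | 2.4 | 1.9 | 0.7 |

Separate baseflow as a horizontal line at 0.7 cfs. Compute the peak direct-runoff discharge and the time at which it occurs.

Q_p = 6.8 cfs at t = 15:30

Subtracting baseflow gives direct-runoff ordinates: 0.0, 2.3, 6.8, 4.8, 3.4, 2.4, 1.7, 1.2, 0.0 cfs.
The maximum is 6.8 cfs, occurring at the reading for t = 15:30.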